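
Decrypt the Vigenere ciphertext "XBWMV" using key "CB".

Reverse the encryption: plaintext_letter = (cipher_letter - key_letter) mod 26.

Step 1: Extend key: CBCBC
Step 2: Decrypt each letter (c - k) mod 26:
  X(23) - C(2) = (23-2) mod 26 = 21 = V
  B(1) - B(1) = (1-1) mod 26 = 0 = A
  W(22) - C(2) = (22-2) mod 26 = 20 = U
  M(12) - B(1) = (12-1) mod 26 = 11 = L
  V(21) - C(2) = (21-2) mod 26 = 19 = T
Plaintext: VAULT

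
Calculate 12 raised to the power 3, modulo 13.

Step 1: Compute 12^3 mod 13 step by step, reducing modulo 13 at each step.
  12^1 mod 13 = 12
  12^2 mod 13 = (12 * 12) mod 13 = 1
  12^3 mod 13 = (1 * 12) mod 13 = 12
Step 2: Result = 12.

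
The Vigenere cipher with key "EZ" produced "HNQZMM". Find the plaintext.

Step 1: Extend key: EZEZEZ
Step 2: Decrypt each letter (c - k) mod 26:
  H(7) - E(4) = (7-4) mod 26 = 3 = D
  N(13) - Z(25) = (13-25) mod 26 = 14 = O
  Q(16) - E(4) = (16-4) mod 26 = 12 = M
  Z(25) - Z(25) = (25-25) mod 26 = 0 = A
  M(12) - E(4) = (12-4) mod 26 = 8 = I
  M(12) - Z(25) = (12-25) mod 26 = 13 = N
Plaintext: DOMAIN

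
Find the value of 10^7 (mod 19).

Step 1: Compute 10^7 mod 19 step by step, reducing modulo 19 at each step.
  10^1 mod 19 = 10
  10^2 mod 19 = (10 * 10) mod 19 = 5
  10^3 mod 19 = (5 * 10) mod 19 = 12
  10^4 mod 19 = (12 * 10) mod 19 = 6
  10^5 mod 19 = (6 * 10) mod 19 = 3
  10^6 mod 19 = (3 * 10) mod 19 = 11
  10^7 mod 19 = (11 * 10) mod 19 = 15
Step 2: Result = 15.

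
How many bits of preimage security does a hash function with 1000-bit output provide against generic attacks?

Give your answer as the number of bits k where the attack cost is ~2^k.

Step 1: The hash has a 1000-bit output.
Step 2: Preimage resistance means: given a digest h(x), it should be infeasible to find any input that hashes to it.
With a 1000-bit output there are 2^1000 possible digests, so a generic brute-force preimage search costs about 2^1000 evaluations.
Step 3: Security level = 1000 bits.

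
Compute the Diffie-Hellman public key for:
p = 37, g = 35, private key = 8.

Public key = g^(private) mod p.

Step 1: A = g^a mod p = 35^8 mod 37.
  35^1 mod 37 = 35
  35^2 mod 37 = (35 * 35) mod 37 = 4
  35^3 mod 37 = (4 * 35) mod 37 = 29
  35^4 mod 37 = (29 * 35) mod 37 = 16
  35^5 mod 37 = (16 * 35) mod 37 = 5
  35^6 mod 37 = (5 * 35) mod 37 = 27
  35^7 mod 37 = (27 * 35) mod 37 = 20
  35^8 mod 37 = (20 * 35) mod 37 = 34
Result: A = 34.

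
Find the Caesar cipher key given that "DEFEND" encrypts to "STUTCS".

Step 1: Compare first letters: D (position 3) -> S (position 18).
Step 2: Shift = (18 - 3) mod 26 = 15.
The shift value is 15.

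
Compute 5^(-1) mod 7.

Step 1: We need x such that 5 * x = 1 (mod 7).
Step 2: Using the extended Euclidean algorithm or trial:
  5 * 3 = 15 = 2 * 7 + 1.
Step 3: Since 15 mod 7 = 1, the inverse is x = 3.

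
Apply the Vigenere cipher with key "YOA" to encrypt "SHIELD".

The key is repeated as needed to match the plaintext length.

Step 1: Repeat key to match plaintext length:
  Plaintext: SHIELD
  Key:       YOAYOA
Step 2: Encrypt each letter:
  S(18) + Y(24) = (18+24) mod 26 = 16 = Q
  H(7) + O(14) = (7+14) mod 26 = 21 = V
  I(8) + A(0) = (8+0) mod 26 = 8 = I
  E(4) + Y(24) = (4+24) mod 26 = 2 = C
  L(11) + O(14) = (11+14) mod 26 = 25 = Z
  D(3) + A(0) = (3+0) mod 26 = 3 = D
Ciphertext: QVICZD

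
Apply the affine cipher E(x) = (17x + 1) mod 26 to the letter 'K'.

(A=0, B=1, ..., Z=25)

Step 1: Convert 'K' to number: x = 10.
Step 2: E(10) = (17 * 10 + 1) mod 26 = 171 mod 26 = 15.
Step 3: Convert 15 back to letter: P.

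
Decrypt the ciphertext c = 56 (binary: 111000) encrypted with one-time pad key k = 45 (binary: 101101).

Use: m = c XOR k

Step 1: XOR ciphertext with key:
  Ciphertext: 111000
  Key:        101101
  XOR:        010101
Step 2: Plaintext = 010101 = 21 in decimal.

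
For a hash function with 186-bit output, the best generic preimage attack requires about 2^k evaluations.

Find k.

Step 1: The hash has a 186-bit output.
Step 2: Preimage resistance means: given a digest h(x), it should be infeasible to find any input that hashes to it.
With a 186-bit output there are 2^186 possible digests, so a generic brute-force preimage search costs about 2^186 evaluations.
Step 3: Security level = 186 bits.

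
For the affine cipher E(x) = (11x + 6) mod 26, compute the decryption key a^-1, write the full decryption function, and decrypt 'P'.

Step 1: Find a^-1, the modular inverse of 11 mod 26.
Step 2: We need 11 * a^-1 = 1 (mod 26).
Step 3: 11 * 19 = 209 = 8 * 26 + 1, so a^-1 = 19.
Step 4: D(y) = 19(y - 6) mod 26.
Step 5: Apply to 'P' (y = 15): D(15) = 19 * (15 - 6) mod 26 = 19 * 9 mod 26 = 15 -> 'P'.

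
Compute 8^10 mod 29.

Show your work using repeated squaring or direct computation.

Step 1: Compute 8^10 mod 29 step by step, reducing modulo 29 at each step.
  8^1 mod 29 = 8
  8^2 mod 29 = (8 * 8) mod 29 = 6
  8^3 mod 29 = (6 * 8) mod 29 = 19
  8^4 mod 29 = (19 * 8) mod 29 = 7
  8^5 mod 29 = (7 * 8) mod 29 = 27
  8^6 mod 29 = (27 * 8) mod 29 = 13
  8^7 mod 29 = (13 * 8) mod 29 = 17
  8^8 mod 29 = (17 * 8) mod 29 = 20
  8^9 mod 29 = (20 * 8) mod 29 = 15
  8^10 mod 29 = (15 * 8) mod 29 = 4
Step 2: Result = 4.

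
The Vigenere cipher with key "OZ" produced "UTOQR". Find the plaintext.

Step 1: Extend key: OZOZO
Step 2: Decrypt each letter (c - k) mod 26:
  U(20) - O(14) = (20-14) mod 26 = 6 = G
  T(19) - Z(25) = (19-25) mod 26 = 20 = U
  O(14) - O(14) = (14-14) mod 26 = 0 = A
  Q(16) - Z(25) = (16-25) mod 26 = 17 = R
  R(17) - O(14) = (17-14) mod 26 = 3 = D
Plaintext: GUARD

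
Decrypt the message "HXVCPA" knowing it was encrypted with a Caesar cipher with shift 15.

Step 1: Reverse the shift by subtracting 15 from each letter position.
  H (position 7) -> position (7-15) mod 26 = 18 -> S
  X (position 23) -> position (23-15) mod 26 = 8 -> I
  V (position 21) -> position (21-15) mod 26 = 6 -> G
  C (position 2) -> position (2-15) mod 26 = 13 -> N
  P (position 15) -> position (15-15) mod 26 = 0 -> A
  A (position 0) -> position (0-15) mod 26 = 11 -> L
Decrypted message: SIGNAL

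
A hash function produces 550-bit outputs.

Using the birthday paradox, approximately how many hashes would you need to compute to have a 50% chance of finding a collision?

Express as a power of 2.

Step 1: The birthday paradox gives collision probability ~50% after sqrt(2^n) = 2^(n/2) hashes.
Step 2: For 550-bit output: 2^(550/2) = 2^275.
Step 3: Approximately 2^275 hash computations needed.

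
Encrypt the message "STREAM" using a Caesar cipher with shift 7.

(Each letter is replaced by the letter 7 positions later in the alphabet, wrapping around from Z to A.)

Step 1: For each letter, shift forward by 7 positions (mod 26).
  S (position 18) -> position (18+7) mod 26 = 25 -> Z
  T (position 19) -> position (19+7) mod 26 = 0 -> A
  R (position 17) -> position (17+7) mod 26 = 24 -> Y
  E (position 4) -> position (4+7) mod 26 = 11 -> L
  A (position 0) -> position (0+7) mod 26 = 7 -> H
  M (position 12) -> position (12+7) mod 26 = 19 -> T
Result: ZAYLHT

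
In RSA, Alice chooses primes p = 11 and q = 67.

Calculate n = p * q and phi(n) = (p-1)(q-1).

Step 1: n = p * q = 11 * 67 = 737.
Step 2: phi(n) = (p-1)(q-1) = 10 * 66 = 660.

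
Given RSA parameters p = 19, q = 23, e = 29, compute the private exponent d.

Step 1: n = 19 * 23 = 437.
Step 2: phi(n) = 18 * 22 = 396.
Step 3: Find d such that 29 * d = 1 (mod 396).
Step 4: d = 29^(-1) mod 396 = 41.
Verification: 29 * 41 = 1189 = 3 * 396 + 1.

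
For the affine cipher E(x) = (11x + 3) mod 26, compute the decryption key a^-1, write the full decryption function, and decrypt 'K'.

Step 1: Find a^-1, the modular inverse of 11 mod 26.
Step 2: We need 11 * a^-1 = 1 (mod 26).
Step 3: 11 * 19 = 209 = 8 * 26 + 1, so a^-1 = 19.
Step 4: D(y) = 19(y - 3) mod 26.
Step 5: Apply to 'K' (y = 10): D(10) = 19 * (10 - 3) mod 26 = 19 * 7 mod 26 = 3 -> 'D'.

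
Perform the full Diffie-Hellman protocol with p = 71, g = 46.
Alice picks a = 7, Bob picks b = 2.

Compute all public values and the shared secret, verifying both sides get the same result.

Step 1: A = g^a mod p = 46^7 mod 71 = 14.
Step 2: B = g^b mod p = 46^2 mod 71 = 57.
Step 3: Alice computes s = B^a mod p = 57^7 mod 71 = 54.
Step 4: Bob computes s = A^b mod p = 14^2 mod 71 = 54.
Both sides agree: shared secret = 54.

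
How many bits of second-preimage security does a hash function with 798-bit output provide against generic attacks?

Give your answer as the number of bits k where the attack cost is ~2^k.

Step 1: The hash has a 798-bit output.
Step 2: Second-preimage resistance means: given a specific input x, it should be infeasible to find a different y with h(y) = h(x).
With a 798-bit output, a generic search for a second preimage costs about 2^798 evaluations (each trial matches the fixed target with probability 2^-798).
Step 3: Security level = 798 bits.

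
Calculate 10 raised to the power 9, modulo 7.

Step 1: Compute 10^9 mod 7 step by step, reducing modulo 7 at each step.
  10^1 mod 7 = 3
  10^2 mod 7 = (3 * 10) mod 7 = 2
  10^3 mod 7 = (2 * 10) mod 7 = 6
  10^4 mod 7 = (6 * 10) mod 7 = 4
  10^5 mod 7 = (4 * 10) mod 7 = 5
  10^6 mod 7 = (5 * 10) mod 7 = 1
  10^7 mod 7 = (1 * 10) mod 7 = 3
  10^8 mod 7 = (3 * 10) mod 7 = 2
  10^9 mod 7 = (2 * 10) mod 7 = 6
Step 2: Result = 6.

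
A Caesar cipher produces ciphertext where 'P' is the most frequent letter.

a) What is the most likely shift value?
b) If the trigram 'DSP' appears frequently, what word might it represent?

Step 1: In English, 'E' is the most frequent letter (12.7%).
Step 2: The most frequent ciphertext letter is 'P' (position 15).
Step 3: Shift = (15 - 4) mod 26 = 11.
Step 4: Decrypt 'DSP' by shifting back 11:
  D -> S
  S -> H
  P -> E
Step 5: 'DSP' decrypts to 'SHE'.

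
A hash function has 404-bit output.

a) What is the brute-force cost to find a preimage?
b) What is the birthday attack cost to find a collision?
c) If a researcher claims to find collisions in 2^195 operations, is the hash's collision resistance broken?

Step 1: Preimage resistance requires brute-force of 2^404 operations.
Step 2: Collision resistance (birthday bound) = 2^(404/2) = 2^202.
Step 3: The claimed attack costs 2^195 operations.
Step 4: Since 2^195 < 2^202, the claimed attack beats the generic birthday bound, so collision resistance is broken.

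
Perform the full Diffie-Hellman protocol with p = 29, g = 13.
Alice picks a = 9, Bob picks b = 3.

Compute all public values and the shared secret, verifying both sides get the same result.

Step 1: A = g^a mod p = 13^9 mod 29 = 5.
Step 2: B = g^b mod p = 13^3 mod 29 = 22.
Step 3: Alice computes s = B^a mod p = 22^9 mod 29 = 9.
Step 4: Bob computes s = A^b mod p = 5^3 mod 29 = 9.
Both sides agree: shared secret = 9.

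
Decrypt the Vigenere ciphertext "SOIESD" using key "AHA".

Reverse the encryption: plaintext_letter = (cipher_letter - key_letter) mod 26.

Step 1: Extend key: AHAAHA
Step 2: Decrypt each letter (c - k) mod 26:
  S(18) - A(0) = (18-0) mod 26 = 18 = S
  O(14) - H(7) = (14-7) mod 26 = 7 = H
  I(8) - A(0) = (8-0) mod 26 = 8 = I
  E(4) - A(0) = (4-0) mod 26 = 4 = E
  S(18) - H(7) = (18-7) mod 26 = 11 = L
  D(3) - A(0) = (3-0) mod 26 = 3 = D
Plaintext: SHIELD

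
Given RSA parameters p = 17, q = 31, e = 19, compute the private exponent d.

Step 1: n = 17 * 31 = 527.
Step 2: phi(n) = 16 * 30 = 480.
Step 3: Find d such that 19 * d = 1 (mod 480).
Step 4: d = 19^(-1) mod 480 = 379.
Verification: 19 * 379 = 7201 = 15 * 480 + 1.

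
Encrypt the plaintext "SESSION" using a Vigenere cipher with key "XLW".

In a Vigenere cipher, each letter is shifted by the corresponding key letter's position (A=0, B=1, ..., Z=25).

Step 1: Repeat key to match plaintext length:
  Plaintext: SESSION
  Key:       XLWXLWX
Step 2: Encrypt each letter:
  S(18) + X(23) = (18+23) mod 26 = 15 = P
  E(4) + L(11) = (4+11) mod 26 = 15 = P
  S(18) + W(22) = (18+22) mod 26 = 14 = O
  S(18) + X(23) = (18+23) mod 26 = 15 = P
  I(8) + L(11) = (8+11) mod 26 = 19 = T
  O(14) + W(22) = (14+22) mod 26 = 10 = K
  N(13) + X(23) = (13+23) mod 26 = 10 = K
Ciphertext: PPOPTKK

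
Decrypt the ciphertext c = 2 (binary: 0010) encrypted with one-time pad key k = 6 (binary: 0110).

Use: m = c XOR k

Step 1: XOR ciphertext with key:
  Ciphertext: 0010
  Key:        0110
  XOR:        0100
Step 2: Plaintext = 0100 = 4 in decimal.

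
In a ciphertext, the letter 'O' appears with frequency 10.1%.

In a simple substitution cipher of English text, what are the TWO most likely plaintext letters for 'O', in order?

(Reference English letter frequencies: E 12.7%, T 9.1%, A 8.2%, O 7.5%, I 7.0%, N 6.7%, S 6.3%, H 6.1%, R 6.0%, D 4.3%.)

Step 1: Observed frequency of 'O' is 10.1%.
Step 2: Compute distances to each reference frequency and sort:
  T (9.1%): difference = 1.0% <-- BEST
  A (8.2%): difference = 1.9% <-- RUNNER-UP
  E (12.7%): difference = 2.6%
  O (7.5%): difference = 2.6%
  I (7.0%): difference = 3.1%
Step 3: Most likely is 'T' (9.1%, diff 1.0%); second most likely is 'A' (8.2%, diff 1.9%).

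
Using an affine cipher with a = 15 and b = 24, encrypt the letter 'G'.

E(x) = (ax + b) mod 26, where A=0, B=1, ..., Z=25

Step 1: Convert 'G' to number: x = 6.
Step 2: E(6) = (15 * 6 + 24) mod 26 = 114 mod 26 = 10.
Step 3: Convert 10 back to letter: K.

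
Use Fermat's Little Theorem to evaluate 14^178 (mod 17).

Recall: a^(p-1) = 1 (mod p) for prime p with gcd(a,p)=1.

Step 1: Since 17 is prime, by Fermat's Little Theorem: 14^16 = 1 (mod 17).
Step 2: Reduce exponent: 178 mod 16 = 2.
Step 3: So 14^178 = 14^2 (mod 17).
Step 4: 14^2 mod 17 = 9.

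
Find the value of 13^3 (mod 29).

Step 1: Compute 13^3 mod 29 step by step, reducing modulo 29 at each step.
  13^1 mod 29 = 13
  13^2 mod 29 = (13 * 13) mod 29 = 24
  13^3 mod 29 = (24 * 13) mod 29 = 22
Step 2: Result = 22.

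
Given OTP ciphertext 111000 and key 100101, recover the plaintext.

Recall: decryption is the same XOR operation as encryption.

Step 1: XOR ciphertext with key:
  Ciphertext: 111000
  Key:        100101
  XOR:        011101
Step 2: Plaintext = 011101 = 29 in decimal.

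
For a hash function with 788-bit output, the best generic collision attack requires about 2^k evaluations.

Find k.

Step 1: The hash has a 788-bit output.
Step 2: Collision resistance means it should be infeasible to find any x != y with h(x) = h(y).
By the birthday bound, a generic collision search succeeds after about sqrt(2^788) = 2^(788/2) = 2^394 evaluations.
Step 3: Security level = 394 bits.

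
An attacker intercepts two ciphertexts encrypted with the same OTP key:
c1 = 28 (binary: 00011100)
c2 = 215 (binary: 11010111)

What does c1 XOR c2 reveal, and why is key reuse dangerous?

Step 1: c1 XOR c2 = (m1 XOR k) XOR (m2 XOR k).
Step 2: By XOR associativity/commutativity: = m1 XOR m2 XOR k XOR k = m1 XOR m2.
Step 3: 00011100 XOR 11010111 = 11001011 = 203.
Step 4: The key cancels out! An attacker learns m1 XOR m2 = 203, revealing the relationship between plaintexts.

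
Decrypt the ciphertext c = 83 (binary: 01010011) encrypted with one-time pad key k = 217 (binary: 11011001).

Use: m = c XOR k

Step 1: XOR ciphertext with key:
  Ciphertext: 01010011
  Key:        11011001
  XOR:        10001010
Step 2: Plaintext = 10001010 = 138 in decimal.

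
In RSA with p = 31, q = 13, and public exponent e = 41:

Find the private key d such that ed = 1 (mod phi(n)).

Step 1: n = 31 * 13 = 403.
Step 2: phi(n) = 30 * 12 = 360.
Step 3: Find d such that 41 * d = 1 (mod 360).
Step 4: d = 41^(-1) mod 360 = 281.
Verification: 41 * 281 = 11521 = 32 * 360 + 1.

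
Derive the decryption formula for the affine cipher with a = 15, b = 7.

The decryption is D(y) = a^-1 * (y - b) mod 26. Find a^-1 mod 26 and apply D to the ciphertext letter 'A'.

Step 1: Find a^-1, the modular inverse of 15 mod 26.
Step 2: We need 15 * a^-1 = 1 (mod 26).
Step 3: 15 * 7 = 105 = 4 * 26 + 1, so a^-1 = 7.
Step 4: D(y) = 7(y - 7) mod 26.
Step 5: Apply to 'A' (y = 0): D(0) = 7 * (0 - 7) mod 26 = 7 * -7 mod 26 = 3 -> 'D'.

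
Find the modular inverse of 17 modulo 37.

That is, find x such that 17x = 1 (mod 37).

Step 1: We need x such that 17 * x = 1 (mod 37).
Step 2: Using the extended Euclidean algorithm or trial:
  17 * 24 = 408 = 11 * 37 + 1.
Step 3: Since 408 mod 37 = 1, the inverse is x = 24.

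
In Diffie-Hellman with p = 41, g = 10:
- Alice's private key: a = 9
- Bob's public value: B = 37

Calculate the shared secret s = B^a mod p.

Step 1: s = B^a mod p = 37^9 mod 41.
  37^1 mod 41 = 37
  37^2 mod 41 = (37 * 37) mod 41 = 16
  37^3 mod 41 = (16 * 37) mod 41 = 18
  37^4 mod 41 = (18 * 37) mod 41 = 10
  37^5 mod 41 = (10 * 37) mod 41 = 1
  37^6 mod 41 = (1 * 37) mod 41 = 37
  37^7 mod 41 = (37 * 37) mod 41 = 16
  37^8 mod 41 = (16 * 37) mod 41 = 18
  37^9 mod 41 = (18 * 37) mod 41 = 10
Result: shared secret = 10.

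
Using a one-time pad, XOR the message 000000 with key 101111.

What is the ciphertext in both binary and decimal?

Step 1: Write out the XOR operation bit by bit:
  Message: 000000
  Key:     101111
  XOR:     101111
Step 2: Convert to decimal: 101111 = 47.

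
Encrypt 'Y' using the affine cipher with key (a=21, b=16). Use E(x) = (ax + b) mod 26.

Step 1: Convert 'Y' to number: x = 24.
Step 2: E(24) = (21 * 24 + 16) mod 26 = 520 mod 26 = 0.
Step 3: Convert 0 back to letter: A.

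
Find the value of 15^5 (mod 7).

Step 1: Compute 15^5 mod 7 step by step, reducing modulo 7 at each step.
  15^1 mod 7 = 1
  15^2 mod 7 = (1 * 15) mod 7 = 1
  15^3 mod 7 = (1 * 15) mod 7 = 1
  15^4 mod 7 = (1 * 15) mod 7 = 1
  15^5 mod 7 = (1 * 15) mod 7 = 1
Step 2: Result = 1.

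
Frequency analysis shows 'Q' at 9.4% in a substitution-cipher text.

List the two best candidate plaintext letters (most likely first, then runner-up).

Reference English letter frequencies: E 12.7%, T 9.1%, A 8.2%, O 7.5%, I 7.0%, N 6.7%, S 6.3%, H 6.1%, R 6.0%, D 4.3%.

Step 1: Observed frequency of 'Q' is 9.4%.
Step 2: Compute distances to each reference frequency and sort:
  T (9.1%): difference = 0.3% <-- BEST
  A (8.2%): difference = 1.2% <-- RUNNER-UP
  O (7.5%): difference = 1.9%
  I (7.0%): difference = 2.4%
  N (6.7%): difference = 2.7%
Step 3: Most likely is 'T' (9.1%, diff 0.3%); second most likely is 'A' (8.2%, diff 1.2%).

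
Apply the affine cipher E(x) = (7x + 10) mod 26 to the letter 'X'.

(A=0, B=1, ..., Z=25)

Step 1: Convert 'X' to number: x = 23.
Step 2: E(23) = (7 * 23 + 10) mod 26 = 171 mod 26 = 15.
Step 3: Convert 15 back to letter: P.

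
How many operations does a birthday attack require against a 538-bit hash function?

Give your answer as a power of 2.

Step 1: The birthday paradox gives collision probability ~50% after sqrt(2^n) = 2^(n/2) hashes.
Step 2: For 538-bit output: 2^(538/2) = 2^269.
Step 3: Approximately 2^269 hash computations needed.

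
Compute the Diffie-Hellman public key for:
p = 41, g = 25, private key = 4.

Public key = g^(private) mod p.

Step 1: A = g^a mod p = 25^4 mod 41.
  25^1 mod 41 = 25
  25^2 mod 41 = (25 * 25) mod 41 = 10
  25^3 mod 41 = (10 * 25) mod 41 = 4
  25^4 mod 41 = (4 * 25) mod 41 = 18
Result: A = 18.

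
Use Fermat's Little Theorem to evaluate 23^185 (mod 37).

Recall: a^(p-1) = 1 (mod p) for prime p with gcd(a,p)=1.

Step 1: Since 37 is prime, by Fermat's Little Theorem: 23^36 = 1 (mod 37).
Step 2: Reduce exponent: 185 mod 36 = 5.
Step 3: So 23^185 = 23^5 (mod 37).
Step 4: 23^5 mod 37 = 8.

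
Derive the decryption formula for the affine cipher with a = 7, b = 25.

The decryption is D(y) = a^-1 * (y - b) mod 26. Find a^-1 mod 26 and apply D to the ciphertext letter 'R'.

Step 1: Find a^-1, the modular inverse of 7 mod 26.
Step 2: We need 7 * a^-1 = 1 (mod 26).
Step 3: 7 * 15 = 105 = 4 * 26 + 1, so a^-1 = 15.
Step 4: D(y) = 15(y - 25) mod 26.
Step 5: Apply to 'R' (y = 17): D(17) = 15 * (17 - 25) mod 26 = 15 * -8 mod 26 = 10 -> 'K'.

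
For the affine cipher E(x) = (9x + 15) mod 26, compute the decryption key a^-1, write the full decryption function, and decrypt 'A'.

Step 1: Find a^-1, the modular inverse of 9 mod 26.
Step 2: We need 9 * a^-1 = 1 (mod 26).
Step 3: 9 * 3 = 27 = 1 * 26 + 1, so a^-1 = 3.
Step 4: D(y) = 3(y - 15) mod 26.
Step 5: Apply to 'A' (y = 0): D(0) = 3 * (0 - 15) mod 26 = 3 * -15 mod 26 = 7 -> 'H'.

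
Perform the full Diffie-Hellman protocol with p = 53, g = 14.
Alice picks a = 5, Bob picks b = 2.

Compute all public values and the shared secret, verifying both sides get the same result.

Step 1: A = g^a mod p = 14^5 mod 53 = 33.
Step 2: B = g^b mod p = 14^2 mod 53 = 37.
Step 3: Alice computes s = B^a mod p = 37^5 mod 53 = 29.
Step 4: Bob computes s = A^b mod p = 33^2 mod 53 = 29.
Both sides agree: shared secret = 29.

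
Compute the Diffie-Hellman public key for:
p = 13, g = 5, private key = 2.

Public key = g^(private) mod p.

Step 1: A = g^a mod p = 5^2 mod 13.
  5^1 mod 13 = 5
  5^2 mod 13 = (5 * 5) mod 13 = 12
Result: A = 12.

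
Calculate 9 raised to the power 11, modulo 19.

Step 1: Compute 9^11 mod 19 step by step, reducing modulo 19 at each step.
  9^1 mod 19 = 9
  9^2 mod 19 = (9 * 9) mod 19 = 5
  9^3 mod 19 = (5 * 9) mod 19 = 7
  9^4 mod 19 = (7 * 9) mod 19 = 6
  9^5 mod 19 = (6 * 9) mod 19 = 16
  9^6 mod 19 = (16 * 9) mod 19 = 11
  9^7 mod 19 = (11 * 9) mod 19 = 4
  9^8 mod 19 = (4 * 9) mod 19 = 17
  9^9 mod 19 = (17 * 9) mod 19 = 1
  9^10 mod 19 = (1 * 9) mod 19 = 9
  9^11 mod 19 = (9 * 9) mod 19 = 5
Step 2: Result = 5.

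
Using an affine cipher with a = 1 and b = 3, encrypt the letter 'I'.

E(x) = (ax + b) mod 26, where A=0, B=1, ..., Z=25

Step 1: Convert 'I' to number: x = 8.
Step 2: E(8) = (1 * 8 + 3) mod 26 = 11 mod 26 = 11.
Step 3: Convert 11 back to letter: L.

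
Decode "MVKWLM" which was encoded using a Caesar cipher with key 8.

Step 1: Reverse the shift by subtracting 8 from each letter position.
  M (position 12) -> position (12-8) mod 26 = 4 -> E
  V (position 21) -> position (21-8) mod 26 = 13 -> N
  K (position 10) -> position (10-8) mod 26 = 2 -> C
  W (position 22) -> position (22-8) mod 26 = 14 -> O
  L (position 11) -> position (11-8) mod 26 = 3 -> D
  M (position 12) -> position (12-8) mod 26 = 4 -> E
Decrypted message: ENCODE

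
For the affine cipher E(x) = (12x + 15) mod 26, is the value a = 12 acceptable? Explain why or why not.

Step 1: Compute gcd(12, 26).
Step 2: gcd(12, 26) = 2.
Since gcd = 2 != 1, 12 shares a common factor with 26, so it cannot be used.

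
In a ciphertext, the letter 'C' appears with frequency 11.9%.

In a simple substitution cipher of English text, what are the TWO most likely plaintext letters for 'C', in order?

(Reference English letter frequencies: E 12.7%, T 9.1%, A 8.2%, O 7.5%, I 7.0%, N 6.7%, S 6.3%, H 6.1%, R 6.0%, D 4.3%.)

Step 1: Observed frequency of 'C' is 11.9%.
Step 2: Compute distances to each reference frequency and sort:
  E (12.7%): difference = 0.8% <-- BEST
  T (9.1%): difference = 2.8% <-- RUNNER-UP
  A (8.2%): difference = 3.7%
  O (7.5%): difference = 4.4%
  I (7.0%): difference = 4.9%
Step 3: Most likely is 'E' (12.7%, diff 0.8%); second most likely is 'T' (9.1%, diff 2.8%).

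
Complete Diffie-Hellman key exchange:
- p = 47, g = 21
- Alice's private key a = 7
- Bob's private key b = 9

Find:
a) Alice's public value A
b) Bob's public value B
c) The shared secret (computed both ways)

Step 1: A = g^a mod p = 21^7 mod 47 = 37.
Step 2: B = g^b mod p = 21^9 mod 47 = 8.
Step 3: Alice computes s = B^a mod p = 8^7 mod 47 = 12.
Step 4: Bob computes s = A^b mod p = 37^9 mod 47 = 12.
Both sides agree: shared secret = 12.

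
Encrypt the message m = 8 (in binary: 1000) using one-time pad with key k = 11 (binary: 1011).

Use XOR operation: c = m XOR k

Step 1: Write out the XOR operation bit by bit:
  Message: 1000
  Key:     1011
  XOR:     0011
Step 2: Convert to decimal: 0011 = 3.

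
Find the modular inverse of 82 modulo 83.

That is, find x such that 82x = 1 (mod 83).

Step 1: We need x such that 82 * x = 1 (mod 83).
Step 2: Using the extended Euclidean algorithm or trial:
  82 * 82 = 6724 = 81 * 83 + 1.
Step 3: Since 6724 mod 83 = 1, the inverse is x = 82.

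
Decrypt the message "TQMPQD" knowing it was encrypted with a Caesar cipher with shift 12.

Step 1: Reverse the shift by subtracting 12 from each letter position.
  T (position 19) -> position (19-12) mod 26 = 7 -> H
  Q (position 16) -> position (16-12) mod 26 = 4 -> E
  M (position 12) -> position (12-12) mod 26 = 0 -> A
  P (position 15) -> position (15-12) mod 26 = 3 -> D
  Q (position 16) -> position (16-12) mod 26 = 4 -> E
  D (position 3) -> position (3-12) mod 26 = 17 -> R
Decrypted message: HEADER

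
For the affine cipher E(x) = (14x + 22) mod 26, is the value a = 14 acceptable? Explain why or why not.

Step 1: Compute gcd(14, 26).
Step 2: gcd(14, 26) = 2.
Since gcd = 2 != 1, 14 shares a common factor with 26, so it cannot be used.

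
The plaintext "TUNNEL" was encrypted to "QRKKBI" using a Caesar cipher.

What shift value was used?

Step 1: Compare first letters: T (position 19) -> Q (position 16).
Step 2: Shift = (16 - 19) mod 26 = 23.
The shift value is 23.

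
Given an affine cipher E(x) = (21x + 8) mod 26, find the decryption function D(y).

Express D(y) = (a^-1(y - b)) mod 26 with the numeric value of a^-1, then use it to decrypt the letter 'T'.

Step 1: Find a^-1, the modular inverse of 21 mod 26.
Step 2: We need 21 * a^-1 = 1 (mod 26).
Step 3: 21 * 5 = 105 = 4 * 26 + 1, so a^-1 = 5.
Step 4: D(y) = 5(y - 8) mod 26.
Step 5: Apply to 'T' (y = 19): D(19) = 5 * (19 - 8) mod 26 = 5 * 11 mod 26 = 3 -> 'D'.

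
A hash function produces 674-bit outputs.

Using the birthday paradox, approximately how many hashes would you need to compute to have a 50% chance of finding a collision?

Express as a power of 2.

Step 1: The birthday paradox gives collision probability ~50% after sqrt(2^n) = 2^(n/2) hashes.
Step 2: For 674-bit output: 2^(674/2) = 2^337.
Step 3: Approximately 2^337 hash computations needed.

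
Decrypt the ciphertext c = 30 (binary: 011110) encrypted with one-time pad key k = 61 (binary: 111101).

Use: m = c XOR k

Step 1: XOR ciphertext with key:
  Ciphertext: 011110
  Key:        111101
  XOR:        100011
Step 2: Plaintext = 100011 = 35 in decimal.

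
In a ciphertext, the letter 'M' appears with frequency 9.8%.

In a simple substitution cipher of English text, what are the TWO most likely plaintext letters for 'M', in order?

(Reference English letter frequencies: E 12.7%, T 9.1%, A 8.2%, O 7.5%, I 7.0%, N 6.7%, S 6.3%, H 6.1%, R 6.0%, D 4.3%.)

Step 1: Observed frequency of 'M' is 9.8%.
Step 2: Compute distances to each reference frequency and sort:
  T (9.1%): difference = 0.7% <-- BEST
  A (8.2%): difference = 1.6% <-- RUNNER-UP
  O (7.5%): difference = 2.3%
  I (7.0%): difference = 2.8%
  E (12.7%): difference = 2.9%
Step 3: Most likely is 'T' (9.1%, diff 0.7%); second most likely is 'A' (8.2%, diff 1.6%).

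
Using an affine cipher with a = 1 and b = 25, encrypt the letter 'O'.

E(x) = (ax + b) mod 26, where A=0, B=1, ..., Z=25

Step 1: Convert 'O' to number: x = 14.
Step 2: E(14) = (1 * 14 + 25) mod 26 = 39 mod 26 = 13.
Step 3: Convert 13 back to letter: N.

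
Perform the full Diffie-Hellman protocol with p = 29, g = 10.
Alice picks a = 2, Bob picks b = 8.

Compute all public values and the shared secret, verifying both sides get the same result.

Step 1: A = g^a mod p = 10^2 mod 29 = 13.
Step 2: B = g^b mod p = 10^8 mod 29 = 25.
Step 3: Alice computes s = B^a mod p = 25^2 mod 29 = 16.
Step 4: Bob computes s = A^b mod p = 13^8 mod 29 = 16.
Both sides agree: shared secret = 16.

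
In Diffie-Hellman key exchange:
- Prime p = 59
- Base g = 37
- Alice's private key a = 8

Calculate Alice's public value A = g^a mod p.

Step 1: A = g^a mod p = 37^8 mod 59.
  37^1 mod 59 = 37
  37^2 mod 59 = (37 * 37) mod 59 = 12
  37^3 mod 59 = (12 * 37) mod 59 = 31
  37^4 mod 59 = (31 * 37) mod 59 = 26
  37^5 mod 59 = (26 * 37) mod 59 = 18
  37^6 mod 59 = (18 * 37) mod 59 = 17
  37^7 mod 59 = (17 * 37) mod 59 = 39
  37^8 mod 59 = (39 * 37) mod 59 = 27
Result: A = 27.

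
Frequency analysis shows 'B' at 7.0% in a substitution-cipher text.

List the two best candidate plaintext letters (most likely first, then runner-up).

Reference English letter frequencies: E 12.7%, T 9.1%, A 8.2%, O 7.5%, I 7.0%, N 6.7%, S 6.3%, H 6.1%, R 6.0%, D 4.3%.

Step 1: Observed frequency of 'B' is 7.0%.
Step 2: Compute distances to each reference frequency and sort:
  I (7.0%): difference = 0.0% <-- BEST
  N (6.7%): difference = 0.3% <-- RUNNER-UP
  O (7.5%): difference = 0.5%
  S (6.3%): difference = 0.7%
  H (6.1%): difference = 0.9%
Step 3: Most likely is 'I' (7.0%, diff 0.0%); second most likely is 'N' (6.7%, diff 0.3%).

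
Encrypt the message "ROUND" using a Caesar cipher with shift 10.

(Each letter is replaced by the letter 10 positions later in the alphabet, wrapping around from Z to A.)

Step 1: For each letter, shift forward by 10 positions (mod 26).
  R (position 17) -> position (17+10) mod 26 = 1 -> B
  O (position 14) -> position (14+10) mod 26 = 24 -> Y
  U (position 20) -> position (20+10) mod 26 = 4 -> E
  N (position 13) -> position (13+10) mod 26 = 23 -> X
  D (position 3) -> position (3+10) mod 26 = 13 -> N
Result: BYEXN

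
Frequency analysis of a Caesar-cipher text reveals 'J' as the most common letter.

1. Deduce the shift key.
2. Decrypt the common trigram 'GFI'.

Step 1: In English, 'E' is the most frequent letter (12.7%).
Step 2: The most frequent ciphertext letter is 'J' (position 9).
Step 3: Shift = (9 - 4) mod 26 = 5.
Step 4: Decrypt 'GFI' by shifting back 5:
  G -> B
  F -> A
  I -> D
Step 5: 'GFI' decrypts to 'BAD'.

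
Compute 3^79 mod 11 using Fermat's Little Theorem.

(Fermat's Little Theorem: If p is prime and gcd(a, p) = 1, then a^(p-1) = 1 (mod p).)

Step 1: Since 11 is prime, by Fermat's Little Theorem: 3^10 = 1 (mod 11).
Step 2: Reduce exponent: 79 mod 10 = 9.
Step 3: So 3^79 = 3^9 (mod 11).
Step 4: 3^9 mod 11 = 4.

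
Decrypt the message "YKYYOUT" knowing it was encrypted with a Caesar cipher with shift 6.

Step 1: Reverse the shift by subtracting 6 from each letter position.
  Y (position 24) -> position (24-6) mod 26 = 18 -> S
  K (position 10) -> position (10-6) mod 26 = 4 -> E
  Y (position 24) -> position (24-6) mod 26 = 18 -> S
  Y (position 24) -> position (24-6) mod 26 = 18 -> S
  O (position 14) -> position (14-6) mod 26 = 8 -> I
  U (position 20) -> position (20-6) mod 26 = 14 -> O
  T (position 19) -> position (19-6) mod 26 = 13 -> N
Decrypted message: SESSION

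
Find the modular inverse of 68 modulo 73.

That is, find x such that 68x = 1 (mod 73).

Step 1: We need x such that 68 * x = 1 (mod 73).
Step 2: Using the extended Euclidean algorithm or trial:
  68 * 29 = 1972 = 27 * 73 + 1.
Step 3: Since 1972 mod 73 = 1, the inverse is x = 29.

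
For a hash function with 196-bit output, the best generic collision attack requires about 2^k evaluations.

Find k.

Step 1: The hash has a 196-bit output.
Step 2: Collision resistance means it should be infeasible to find any x != y with h(x) = h(y).
By the birthday bound, a generic collision search succeeds after about sqrt(2^196) = 2^(196/2) = 2^98 evaluations.
Step 3: Security level = 98 bits.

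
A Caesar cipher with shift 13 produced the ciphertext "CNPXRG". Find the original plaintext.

Step 1: Reverse the shift by subtracting 13 from each letter position.
  C (position 2) -> position (2-13) mod 26 = 15 -> P
  N (position 13) -> position (13-13) mod 26 = 0 -> A
  P (position 15) -> position (15-13) mod 26 = 2 -> C
  X (position 23) -> position (23-13) mod 26 = 10 -> K
  R (position 17) -> position (17-13) mod 26 = 4 -> E
  G (position 6) -> position (6-13) mod 26 = 19 -> T
Decrypted message: PACKET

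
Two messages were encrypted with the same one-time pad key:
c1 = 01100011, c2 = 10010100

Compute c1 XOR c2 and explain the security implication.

Step 1: c1 XOR c2 = (m1 XOR k) XOR (m2 XOR k).
Step 2: By XOR associativity/commutativity: = m1 XOR m2 XOR k XOR k = m1 XOR m2.
Step 3: 01100011 XOR 10010100 = 11110111 = 247.
Step 4: The key cancels out! An attacker learns m1 XOR m2 = 247, revealing the relationship between plaintexts.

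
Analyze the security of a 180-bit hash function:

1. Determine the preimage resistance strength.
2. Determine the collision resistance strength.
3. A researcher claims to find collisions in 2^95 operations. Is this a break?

Step 1: Preimage resistance requires brute-force of 2^180 operations.
Step 2: Collision resistance (birthday bound) = 2^(180/2) = 2^90.
Step 3: The claimed attack costs 2^95 operations.
Step 4: Since 2^95 >= 2^90, the claimed attack is no faster than the generic birthday attack, so this does not break collision resistance.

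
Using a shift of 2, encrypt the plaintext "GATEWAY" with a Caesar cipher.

Step 1: For each letter, shift forward by 2 positions (mod 26).
  G (position 6) -> position (6+2) mod 26 = 8 -> I
  A (position 0) -> position (0+2) mod 26 = 2 -> C
  T (position 19) -> position (19+2) mod 26 = 21 -> V
  E (position 4) -> position (4+2) mod 26 = 6 -> G
  W (position 22) -> position (22+2) mod 26 = 24 -> Y
  A (position 0) -> position (0+2) mod 26 = 2 -> C
  Y (position 24) -> position (24+2) mod 26 = 0 -> A
Result: ICVGYCA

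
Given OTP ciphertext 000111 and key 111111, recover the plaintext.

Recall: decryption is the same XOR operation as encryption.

Step 1: XOR ciphertext with key:
  Ciphertext: 000111
  Key:        111111
  XOR:        111000
Step 2: Plaintext = 111000 = 56 in decimal.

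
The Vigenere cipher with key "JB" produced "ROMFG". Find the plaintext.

Step 1: Extend key: JBJBJ
Step 2: Decrypt each letter (c - k) mod 26:
  R(17) - J(9) = (17-9) mod 26 = 8 = I
  O(14) - B(1) = (14-1) mod 26 = 13 = N
  M(12) - J(9) = (12-9) mod 26 = 3 = D
  F(5) - B(1) = (5-1) mod 26 = 4 = E
  G(6) - J(9) = (6-9) mod 26 = 23 = X
Plaintext: INDEX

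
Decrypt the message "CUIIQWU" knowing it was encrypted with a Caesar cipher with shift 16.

Step 1: Reverse the shift by subtracting 16 from each letter position.
  C (position 2) -> position (2-16) mod 26 = 12 -> M
  U (position 20) -> position (20-16) mod 26 = 4 -> E
  I (position 8) -> position (8-16) mod 26 = 18 -> S
  I (position 8) -> position (8-16) mod 26 = 18 -> S
  Q (position 16) -> position (16-16) mod 26 = 0 -> A
  W (position 22) -> position (22-16) mod 26 = 6 -> G
  U (position 20) -> position (20-16) mod 26 = 4 -> E
Decrypted message: MESSAGE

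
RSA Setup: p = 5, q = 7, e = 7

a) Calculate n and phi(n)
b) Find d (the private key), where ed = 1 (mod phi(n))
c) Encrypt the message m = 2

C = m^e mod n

Step 1: n = 5 * 7 = 35.
Step 2: phi(n) = (5-1)(7-1) = 4 * 6 = 24.
Step 3: Find d = 7^(-1) mod 24 = 7.
  Verify: 7 * 7 = 49 = 1 (mod 24).
Step 4: C = 2^7 mod 35 = 23.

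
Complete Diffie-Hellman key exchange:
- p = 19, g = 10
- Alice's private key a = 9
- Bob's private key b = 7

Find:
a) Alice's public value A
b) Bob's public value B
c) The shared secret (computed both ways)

Step 1: A = g^a mod p = 10^9 mod 19 = 18.
Step 2: B = g^b mod p = 10^7 mod 19 = 15.
Step 3: Alice computes s = B^a mod p = 15^9 mod 19 = 18.
Step 4: Bob computes s = A^b mod p = 18^7 mod 19 = 18.
Both sides agree: shared secret = 18.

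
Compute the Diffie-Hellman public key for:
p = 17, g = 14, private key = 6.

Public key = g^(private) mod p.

Step 1: A = g^a mod p = 14^6 mod 17.
  14^1 mod 17 = 14
  14^2 mod 17 = (14 * 14) mod 17 = 9
  14^3 mod 17 = (9 * 14) mod 17 = 7
  14^4 mod 17 = (7 * 14) mod 17 = 13
  14^5 mod 17 = (13 * 14) mod 17 = 12
  14^6 mod 17 = (12 * 14) mod 17 = 15
Result: A = 15.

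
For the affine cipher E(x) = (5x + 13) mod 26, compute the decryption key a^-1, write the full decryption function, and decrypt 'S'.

Step 1: Find a^-1, the modular inverse of 5 mod 26.
Step 2: We need 5 * a^-1 = 1 (mod 26).
Step 3: 5 * 21 = 105 = 4 * 26 + 1, so a^-1 = 21.
Step 4: D(y) = 21(y - 13) mod 26.
Step 5: Apply to 'S' (y = 18): D(18) = 21 * (18 - 13) mod 26 = 21 * 5 mod 26 = 1 -> 'B'.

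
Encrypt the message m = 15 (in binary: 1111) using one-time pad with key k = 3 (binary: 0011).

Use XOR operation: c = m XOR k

Step 1: Write out the XOR operation bit by bit:
  Message: 1111
  Key:     0011
  XOR:     1100
Step 2: Convert to decimal: 1100 = 12.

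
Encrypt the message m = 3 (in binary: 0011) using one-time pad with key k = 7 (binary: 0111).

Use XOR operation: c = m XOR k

Step 1: Write out the XOR operation bit by bit:
  Message: 0011
  Key:     0111
  XOR:     0100
Step 2: Convert to decimal: 0100 = 4.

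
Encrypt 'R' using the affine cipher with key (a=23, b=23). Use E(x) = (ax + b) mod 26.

Step 1: Convert 'R' to number: x = 17.
Step 2: E(17) = (23 * 17 + 23) mod 26 = 414 mod 26 = 24.
Step 3: Convert 24 back to letter: Y.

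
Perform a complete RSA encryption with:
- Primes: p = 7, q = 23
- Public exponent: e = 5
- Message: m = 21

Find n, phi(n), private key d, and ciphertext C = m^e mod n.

Step 1: n = 7 * 23 = 161.
Step 2: phi(n) = (7-1)(23-1) = 6 * 22 = 132.
Step 3: Find d = 5^(-1) mod 132 = 53.
  Verify: 5 * 53 = 265 = 1 (mod 132).
Step 4: C = 21^5 mod 161 = 14.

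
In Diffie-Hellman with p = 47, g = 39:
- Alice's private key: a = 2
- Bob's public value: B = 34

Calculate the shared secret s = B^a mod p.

Step 1: s = B^a mod p = 34^2 mod 47.
  34^1 mod 47 = 34
  34^2 mod 47 = (34 * 34) mod 47 = 28
Result: shared secret = 28.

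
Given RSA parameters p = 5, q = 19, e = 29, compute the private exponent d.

Step 1: n = 5 * 19 = 95.
Step 2: phi(n) = 4 * 18 = 72.
Step 3: Find d such that 29 * d = 1 (mod 72).
Step 4: d = 29^(-1) mod 72 = 5.
Verification: 29 * 5 = 145 = 2 * 72 + 1.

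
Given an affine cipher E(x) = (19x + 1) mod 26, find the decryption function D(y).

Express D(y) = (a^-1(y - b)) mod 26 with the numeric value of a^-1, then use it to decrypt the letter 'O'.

Step 1: Find a^-1, the modular inverse of 19 mod 26.
Step 2: We need 19 * a^-1 = 1 (mod 26).
Step 3: 19 * 11 = 209 = 8 * 26 + 1, so a^-1 = 11.
Step 4: D(y) = 11(y - 1) mod 26.
Step 5: Apply to 'O' (y = 14): D(14) = 11 * (14 - 1) mod 26 = 11 * 13 mod 26 = 13 -> 'N'.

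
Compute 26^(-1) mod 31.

Step 1: We need x such that 26 * x = 1 (mod 31).
Step 2: Using the extended Euclidean algorithm or trial:
  26 * 6 = 156 = 5 * 31 + 1.
Step 3: Since 156 mod 31 = 1, the inverse is x = 6.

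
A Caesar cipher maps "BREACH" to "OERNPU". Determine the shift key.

Step 1: Compare first letters: B (position 1) -> O (position 14).
Step 2: Shift = (14 - 1) mod 26 = 13.
The shift value is 13.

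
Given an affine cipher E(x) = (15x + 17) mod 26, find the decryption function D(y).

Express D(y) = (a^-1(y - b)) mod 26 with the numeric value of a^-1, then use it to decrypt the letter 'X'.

Step 1: Find a^-1, the modular inverse of 15 mod 26.
Step 2: We need 15 * a^-1 = 1 (mod 26).
Step 3: 15 * 7 = 105 = 4 * 26 + 1, so a^-1 = 7.
Step 4: D(y) = 7(y - 17) mod 26.
Step 5: Apply to 'X' (y = 23): D(23) = 7 * (23 - 17) mod 26 = 7 * 6 mod 26 = 16 -> 'Q'.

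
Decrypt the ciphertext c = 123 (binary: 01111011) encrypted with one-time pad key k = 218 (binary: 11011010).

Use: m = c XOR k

Step 1: XOR ciphertext with key:
  Ciphertext: 01111011
  Key:        11011010
  XOR:        10100001
Step 2: Plaintext = 10100001 = 161 in decimal.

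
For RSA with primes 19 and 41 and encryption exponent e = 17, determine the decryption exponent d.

Step 1: n = 19 * 41 = 779.
Step 2: phi(n) = 18 * 40 = 720.
Step 3: Find d such that 17 * d = 1 (mod 720).
Step 4: d = 17^(-1) mod 720 = 593.
Verification: 17 * 593 = 10081 = 14 * 720 + 1.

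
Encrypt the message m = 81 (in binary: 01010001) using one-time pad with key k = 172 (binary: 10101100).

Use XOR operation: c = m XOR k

Step 1: Write out the XOR operation bit by bit:
  Message: 01010001
  Key:     10101100
  XOR:     11111101
Step 2: Convert to decimal: 11111101 = 253.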